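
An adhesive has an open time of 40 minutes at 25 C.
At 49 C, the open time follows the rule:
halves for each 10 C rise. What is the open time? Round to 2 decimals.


Factor = 2^((49-25)/10) = 5.2780
Open time = 40 / 5.2780 = 7.58 min

7.58


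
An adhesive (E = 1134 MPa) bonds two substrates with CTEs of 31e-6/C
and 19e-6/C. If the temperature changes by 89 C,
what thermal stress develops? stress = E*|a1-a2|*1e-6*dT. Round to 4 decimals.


Stress = 1134 * |31 - 19| * 1e-6 * 89
= 1.2111 MPa

1.2111


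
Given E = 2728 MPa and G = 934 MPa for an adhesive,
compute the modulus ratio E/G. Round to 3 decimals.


E/G ratio = 2728 / 934 = 2.921

2.921


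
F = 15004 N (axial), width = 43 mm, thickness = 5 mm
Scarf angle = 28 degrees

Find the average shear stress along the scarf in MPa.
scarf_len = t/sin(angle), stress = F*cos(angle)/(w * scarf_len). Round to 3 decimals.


scarf_len = 5/sin(28 deg) = 10.6503
cos(28 deg) = 0.882948
stress = 15004*0.882948/(43*10.6503) = 28.928 MPa

28.928


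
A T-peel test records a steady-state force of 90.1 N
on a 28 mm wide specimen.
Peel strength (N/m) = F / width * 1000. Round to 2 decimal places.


Peel strength = 90.1 / 28 * 1000
= 3217.86 N/m

3217.86


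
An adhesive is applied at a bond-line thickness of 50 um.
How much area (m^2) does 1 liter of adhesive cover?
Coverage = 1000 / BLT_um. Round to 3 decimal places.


Coverage = 1000 / 50 = 20.000 m^2

20.000


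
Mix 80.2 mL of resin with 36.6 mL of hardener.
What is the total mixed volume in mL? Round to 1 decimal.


Total = 80.2 + 36.6 = 116.8 mL

116.8


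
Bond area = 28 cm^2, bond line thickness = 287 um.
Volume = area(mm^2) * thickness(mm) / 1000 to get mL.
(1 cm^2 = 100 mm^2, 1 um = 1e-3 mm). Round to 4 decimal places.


area_mm2 = 28 * 100 = 2800
blt_mm = 287 * 1e-3 = 0.287
vol_mm3 = 2800 * 0.287 = 803.6
vol_mL = 803.6 / 1000 = 0.8036 mL

0.8036


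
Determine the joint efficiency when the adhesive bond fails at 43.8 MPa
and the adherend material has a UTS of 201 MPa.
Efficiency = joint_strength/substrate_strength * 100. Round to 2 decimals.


Joint efficiency = 43.8 / 201 * 100
= 21.79%

21.79


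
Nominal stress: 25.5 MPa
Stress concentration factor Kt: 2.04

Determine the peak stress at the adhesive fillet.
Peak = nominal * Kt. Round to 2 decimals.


Peak stress = 25.5 * 2.04
= 52.02 MPa

52.02


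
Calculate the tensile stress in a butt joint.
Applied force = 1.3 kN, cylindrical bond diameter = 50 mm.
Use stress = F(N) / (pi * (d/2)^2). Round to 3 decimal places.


A = pi * 25.0^2 = 1963.4954 mm^2
sigma = 1300.0 / 1963.4954 = 0.662 MPa

0.662


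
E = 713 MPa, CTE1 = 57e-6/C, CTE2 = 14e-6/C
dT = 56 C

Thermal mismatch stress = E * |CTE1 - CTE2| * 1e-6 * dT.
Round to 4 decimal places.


= 713 * 43e-6 * 56
= 1.7169 MPa

1.7169


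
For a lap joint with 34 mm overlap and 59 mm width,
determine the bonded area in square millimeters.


Area = 34 * 59 = 2006 mm^2

2006


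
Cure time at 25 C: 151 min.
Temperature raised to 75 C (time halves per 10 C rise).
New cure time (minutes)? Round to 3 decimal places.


Acceleration factor = 2^(50/10) = 32.0000
New time = 151 / 32.0000 = 4.719 min

4.719


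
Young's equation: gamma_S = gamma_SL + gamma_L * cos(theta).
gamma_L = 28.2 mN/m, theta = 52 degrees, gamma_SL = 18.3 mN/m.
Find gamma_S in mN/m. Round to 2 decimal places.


cos(52 deg) = 0.615661
gamma_S = 18.3 + 28.2 * 0.615661
= 35.66 mN/m

35.66


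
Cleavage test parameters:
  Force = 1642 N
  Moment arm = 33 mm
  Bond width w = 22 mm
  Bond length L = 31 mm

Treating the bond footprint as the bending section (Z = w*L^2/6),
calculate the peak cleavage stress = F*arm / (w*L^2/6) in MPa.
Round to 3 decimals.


M = 1642 * 33 = 54186 N*mm
Z = 22 * 31^2 / 6 = 21142 / 6 mm^3
sigma = M / Z = 6 * 54186 / 21142 = 325116 / 21142
= 15.378 MPa

15.378


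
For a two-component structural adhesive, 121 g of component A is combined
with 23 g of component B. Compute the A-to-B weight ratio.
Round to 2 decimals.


Weight ratio A:B = 121 / 23
= 5.26

5.26


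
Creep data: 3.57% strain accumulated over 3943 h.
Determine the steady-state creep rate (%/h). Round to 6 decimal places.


Rate = 3.57 / 3943 = 0.000905 %/h

0.000905


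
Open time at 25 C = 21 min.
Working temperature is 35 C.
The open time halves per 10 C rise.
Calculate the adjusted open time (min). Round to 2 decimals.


factor = 2^((35 - 25) / 10) = 2.0000
ot = 21 / 2.0000 = 10.50 min

10.50


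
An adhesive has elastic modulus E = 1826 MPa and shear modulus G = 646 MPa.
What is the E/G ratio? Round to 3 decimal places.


E/G = 1826 / 646 = 2.827

2.827


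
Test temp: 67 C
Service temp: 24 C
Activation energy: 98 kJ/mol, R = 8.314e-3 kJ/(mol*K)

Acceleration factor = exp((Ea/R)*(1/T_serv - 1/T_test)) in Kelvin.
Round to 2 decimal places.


AF = exp((98/0.008314)*(1/297.15 - 1/340.15))
= 150.60

150.60


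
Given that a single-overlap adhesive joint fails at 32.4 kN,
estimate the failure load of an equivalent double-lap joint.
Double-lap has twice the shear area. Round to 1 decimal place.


Double-lap factor = 2
Expected load = 32.4 * 2 = 64.8 kN

64.8


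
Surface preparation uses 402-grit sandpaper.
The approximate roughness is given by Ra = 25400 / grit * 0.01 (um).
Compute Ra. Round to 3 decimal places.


Ra = 25400 / 402 * 0.01
= 254 / 402
= 0.632 um

0.632


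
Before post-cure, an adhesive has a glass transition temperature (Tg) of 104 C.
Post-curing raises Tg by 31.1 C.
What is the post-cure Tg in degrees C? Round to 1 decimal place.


Tg_post = Tg_base + delta_Tg
= 104 + 31.1
= 135.1 C

135.1


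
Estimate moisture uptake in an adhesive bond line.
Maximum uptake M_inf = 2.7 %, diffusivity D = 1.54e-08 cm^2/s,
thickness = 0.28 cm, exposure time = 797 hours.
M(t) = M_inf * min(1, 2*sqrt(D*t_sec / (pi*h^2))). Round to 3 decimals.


Convert time: 797 h = 2869200 s
ratio = min(1, 2*sqrt(1.54e-08*2869200/(pi*0.28^2)))
= 0.847106
M(t) = 2.7 * 0.847106 = 2.287%

2.287


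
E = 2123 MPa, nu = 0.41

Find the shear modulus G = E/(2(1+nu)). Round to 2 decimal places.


G = 2123 / (2 * 1.41)
= 752.84 MPa

752.84


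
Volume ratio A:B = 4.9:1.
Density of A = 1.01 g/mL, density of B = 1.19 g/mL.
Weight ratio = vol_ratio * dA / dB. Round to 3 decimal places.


Wt ratio = 4.9 * 1.01 / 1.19
= 4.159

4.159


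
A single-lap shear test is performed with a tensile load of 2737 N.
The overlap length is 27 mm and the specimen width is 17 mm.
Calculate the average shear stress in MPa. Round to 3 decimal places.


Shear stress = F / (overlap * width)
= 2737 / (27 * 17)
= 2737 / 459
= 5.963 MPa

5.963


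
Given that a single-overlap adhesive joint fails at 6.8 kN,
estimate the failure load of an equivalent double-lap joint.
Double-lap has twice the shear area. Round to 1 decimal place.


Double-lap factor = 2
Expected load = 6.8 * 2 = 13.6 kN

13.6


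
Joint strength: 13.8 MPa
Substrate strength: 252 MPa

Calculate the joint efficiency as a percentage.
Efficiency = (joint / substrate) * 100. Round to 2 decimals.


Efficiency = (13.8 / 252) * 100 = 5.48%

5.48


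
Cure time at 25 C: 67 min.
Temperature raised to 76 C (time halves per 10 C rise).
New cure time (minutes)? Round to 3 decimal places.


Acceleration factor = 2^(51/10) = 34.2968
New time = 67 / 34.2968 = 1.954 min

1.954


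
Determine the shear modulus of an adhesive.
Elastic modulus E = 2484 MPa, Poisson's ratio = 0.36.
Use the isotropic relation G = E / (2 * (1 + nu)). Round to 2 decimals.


G = 2484 / (2*(1+0.36)) = 2484 / 2.72
= 913.24 MPa

913.24


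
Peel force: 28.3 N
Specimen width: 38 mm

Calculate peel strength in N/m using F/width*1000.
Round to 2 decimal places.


Peel strength = 28.3 / 38 * 1000 = 744.74 N/m

744.74


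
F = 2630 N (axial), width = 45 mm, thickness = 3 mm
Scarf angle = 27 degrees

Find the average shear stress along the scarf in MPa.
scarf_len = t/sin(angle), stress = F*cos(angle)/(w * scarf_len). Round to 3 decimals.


scarf_len = 3/sin(27 deg) = 6.6081
cos(27 deg) = 0.891007
stress = 2630*0.891007/(45*6.6081) = 7.880 MPa

7.880


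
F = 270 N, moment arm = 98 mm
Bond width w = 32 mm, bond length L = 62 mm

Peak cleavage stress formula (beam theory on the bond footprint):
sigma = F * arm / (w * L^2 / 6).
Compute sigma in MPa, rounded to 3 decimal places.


sigma = (270 * 98) / (32 * 3844 / 6)
= 26460 * 6 / 123008
= 158760 / 123008
= 1.291 MPa

1.291


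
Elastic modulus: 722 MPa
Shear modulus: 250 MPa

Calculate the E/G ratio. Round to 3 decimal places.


E / G = 722 / 250 = 2.888

2.888


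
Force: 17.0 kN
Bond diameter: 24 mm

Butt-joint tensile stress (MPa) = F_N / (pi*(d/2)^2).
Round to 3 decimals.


F_N = 17.0 * 1000 = 17000.0 N
A = pi*(12.0)^2 = 452.3893 mm^2
stress = 17000.0 / 452.3893 = 37.578 MPa

37.578


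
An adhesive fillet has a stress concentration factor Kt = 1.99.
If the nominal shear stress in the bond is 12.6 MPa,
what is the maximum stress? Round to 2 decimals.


Max stress = 12.6 * 1.99 = 25.07 MPa

25.07


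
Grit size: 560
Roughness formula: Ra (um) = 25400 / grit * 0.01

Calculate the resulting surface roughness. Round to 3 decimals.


Ra = 25400 / 560 * 0.01
= 0.454 um

0.454


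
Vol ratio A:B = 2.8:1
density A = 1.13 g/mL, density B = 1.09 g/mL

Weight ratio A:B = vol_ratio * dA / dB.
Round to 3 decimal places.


Weight ratio = 2.8 * 1.13 / 1.09
= 2.903

2.903


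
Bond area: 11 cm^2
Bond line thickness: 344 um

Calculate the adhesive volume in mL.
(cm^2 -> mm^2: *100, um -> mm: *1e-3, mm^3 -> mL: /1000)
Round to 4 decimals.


V = 11*100 * 344*1e-3 / 1000
= 0.3784 mL

0.3784


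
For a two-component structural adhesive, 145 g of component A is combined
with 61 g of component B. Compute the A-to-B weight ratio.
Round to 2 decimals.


Weight ratio A:B = 145 / 61
= 2.38

2.38


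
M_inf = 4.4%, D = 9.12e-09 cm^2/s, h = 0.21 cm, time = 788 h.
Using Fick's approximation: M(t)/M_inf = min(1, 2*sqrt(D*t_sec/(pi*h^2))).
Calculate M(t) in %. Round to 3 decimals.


t = 2836800 s
ratio = min(1, 2*sqrt(9.12e-09*2836800/(pi*0.0441)))
= 0.864266
M(t) = 4.4 * 0.864266 = 3.803%

3.803


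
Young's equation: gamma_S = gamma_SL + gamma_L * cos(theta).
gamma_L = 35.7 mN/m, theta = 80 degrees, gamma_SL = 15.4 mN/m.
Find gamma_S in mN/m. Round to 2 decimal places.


cos(80 deg) = 0.173648
gamma_S = 15.4 + 35.7 * 0.173648
= 21.60 mN/m

21.60


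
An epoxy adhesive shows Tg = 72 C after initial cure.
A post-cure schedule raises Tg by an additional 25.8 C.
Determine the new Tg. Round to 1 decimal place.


New Tg = 72 + 25.8
= 97.8 C

97.8


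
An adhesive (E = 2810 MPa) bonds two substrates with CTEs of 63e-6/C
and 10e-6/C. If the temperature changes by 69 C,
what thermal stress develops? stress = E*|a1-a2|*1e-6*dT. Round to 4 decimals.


Stress = 2810 * |63 - 10| * 1e-6 * 69
= 10.2762 MPa

10.2762


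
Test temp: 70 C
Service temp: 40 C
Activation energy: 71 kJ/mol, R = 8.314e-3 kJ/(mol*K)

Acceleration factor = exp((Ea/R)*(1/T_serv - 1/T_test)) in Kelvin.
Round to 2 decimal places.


AF = exp((71/0.008314)*(1/313.15 - 1/343.15))
= 10.85

10.85


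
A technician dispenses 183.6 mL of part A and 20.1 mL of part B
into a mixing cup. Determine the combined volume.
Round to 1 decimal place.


Combined volume = 183.6 + 20.1
= 203.7 mL

203.7


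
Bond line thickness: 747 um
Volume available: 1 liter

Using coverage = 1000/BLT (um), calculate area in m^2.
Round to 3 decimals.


1 L = 1e6 mm^3, thickness = 747 um = 0.747 mm
Area = 1e6 / 0.747 mm^2 = (1e6 / 0.747) / 1e6 m^2 = 1000 / 747 m^2
= 1.339 m^2

1.339


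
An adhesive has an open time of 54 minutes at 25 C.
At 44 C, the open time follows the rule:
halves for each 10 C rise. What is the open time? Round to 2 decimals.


Factor = 2^((44-25)/10) = 3.7321
Open time = 54 / 3.7321 = 14.47 min

14.47


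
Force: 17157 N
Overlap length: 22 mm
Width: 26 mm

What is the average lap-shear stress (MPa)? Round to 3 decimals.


Average shear stress = F / (overlap * width)
= 17157 / (22 * 26)
= 29.995 MPa

29.995


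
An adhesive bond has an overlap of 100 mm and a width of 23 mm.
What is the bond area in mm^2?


Bond area = overlap * width
= 100 * 23
= 2300 mm^2

2300


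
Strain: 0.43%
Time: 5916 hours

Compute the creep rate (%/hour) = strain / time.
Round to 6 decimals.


Creep rate = 0.43 / 5916
= 0.000073 %/h

0.000073


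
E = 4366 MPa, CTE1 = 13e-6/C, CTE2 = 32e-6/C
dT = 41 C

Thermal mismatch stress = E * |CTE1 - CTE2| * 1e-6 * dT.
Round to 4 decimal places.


= 4366 * 19e-6 * 41
= 3.4011 MPa

3.4011


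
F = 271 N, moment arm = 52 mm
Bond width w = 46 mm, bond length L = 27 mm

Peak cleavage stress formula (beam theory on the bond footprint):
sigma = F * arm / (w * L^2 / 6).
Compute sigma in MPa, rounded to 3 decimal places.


sigma = (271 * 52) / (46 * 729 / 6)
= 14092 * 6 / 33534
= 84552 / 33534
= 2.521 MPa

2.521


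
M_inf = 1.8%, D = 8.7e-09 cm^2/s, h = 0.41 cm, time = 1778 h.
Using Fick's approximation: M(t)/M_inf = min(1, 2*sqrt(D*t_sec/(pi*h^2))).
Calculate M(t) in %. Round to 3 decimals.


t = 6400800 s
ratio = min(1, 2*sqrt(8.7e-09*6400800/(pi*0.1681)))
= 0.649453
M(t) = 1.8 * 0.649453 = 1.169%

1.169


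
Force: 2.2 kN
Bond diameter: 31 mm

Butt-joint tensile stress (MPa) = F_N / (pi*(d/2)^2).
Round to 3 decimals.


F_N = 2.2 * 1000 = 2200.0 N
A = pi*(15.5)^2 = 754.7676 mm^2
stress = 2200.0 / 754.7676 = 2.915 MPa

2.915


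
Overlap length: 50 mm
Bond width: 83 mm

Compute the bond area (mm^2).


Bond area = 50 * 83 = 4150 mm^2

4150


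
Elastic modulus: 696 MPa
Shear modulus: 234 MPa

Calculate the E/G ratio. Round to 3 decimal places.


E / G = 696 / 234 = 2.974

2.974


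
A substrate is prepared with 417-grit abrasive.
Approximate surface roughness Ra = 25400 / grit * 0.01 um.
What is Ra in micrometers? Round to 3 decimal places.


Ra = 25400 / 417 * 0.01 = 0.609 um

0.609


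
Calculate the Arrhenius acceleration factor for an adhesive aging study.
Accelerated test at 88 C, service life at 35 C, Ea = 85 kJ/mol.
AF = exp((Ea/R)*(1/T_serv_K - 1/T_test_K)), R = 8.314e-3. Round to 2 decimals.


T_test = 361.15 K, T_serv = 308.15 K
Ea/R = 85 / 0.008314 = 10223.72
AF = exp(10223.72 * (1/308.15 - 1/361.15))
= 130.18

130.18


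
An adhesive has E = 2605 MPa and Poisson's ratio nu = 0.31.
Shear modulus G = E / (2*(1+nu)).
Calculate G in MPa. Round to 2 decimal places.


G = 2605 / (2*(1+0.31))
= 2605 / 2.62
= 994.27 MPa

994.27


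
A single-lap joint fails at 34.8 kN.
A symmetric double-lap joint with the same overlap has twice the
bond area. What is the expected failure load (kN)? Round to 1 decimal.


Double-lap load = 2 * 34.8 = 69.6 kN

69.6


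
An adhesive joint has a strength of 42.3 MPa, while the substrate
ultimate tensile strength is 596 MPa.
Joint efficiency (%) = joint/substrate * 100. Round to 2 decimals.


Efficiency = 42.3 / 596 * 100
= 7.10%

7.10


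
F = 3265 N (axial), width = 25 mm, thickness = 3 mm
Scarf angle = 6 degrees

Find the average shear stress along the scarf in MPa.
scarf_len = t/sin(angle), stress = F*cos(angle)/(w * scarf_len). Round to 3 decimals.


scarf_len = 3/sin(6 deg) = 28.7003
cos(6 deg) = 0.994522
stress = 3265*0.994522/(25*28.7003) = 4.526 MPa

4.526


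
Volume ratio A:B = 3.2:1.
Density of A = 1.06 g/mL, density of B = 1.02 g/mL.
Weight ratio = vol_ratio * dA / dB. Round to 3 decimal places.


Wt ratio = 3.2 * 1.06 / 1.02
= 3.325

3.325


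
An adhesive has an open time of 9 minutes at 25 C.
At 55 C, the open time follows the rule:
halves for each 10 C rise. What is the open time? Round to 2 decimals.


Factor = 2^((55-25)/10) = 8.0000
Open time = 9 / 8.0000 = 1.13 min

1.13


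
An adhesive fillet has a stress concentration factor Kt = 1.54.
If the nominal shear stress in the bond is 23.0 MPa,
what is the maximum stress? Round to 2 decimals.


Max stress = 23.0 * 1.54 = 35.42 MPa

35.42


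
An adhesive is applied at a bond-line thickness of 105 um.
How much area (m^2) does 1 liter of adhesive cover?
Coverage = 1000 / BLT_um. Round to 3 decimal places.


Coverage = 1000 / 105 = 9.524 m^2

9.524


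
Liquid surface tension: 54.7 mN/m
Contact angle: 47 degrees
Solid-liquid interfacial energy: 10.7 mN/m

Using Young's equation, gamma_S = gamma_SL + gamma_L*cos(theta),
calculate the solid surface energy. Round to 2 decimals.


gamma_S = 10.7 + 54.7 * cos(47)
= 48.01 mN/m

48.01


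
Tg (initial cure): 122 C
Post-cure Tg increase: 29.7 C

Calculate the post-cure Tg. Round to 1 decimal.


Post-cure Tg = 122 + 29.7 = 151.7 C

151.7


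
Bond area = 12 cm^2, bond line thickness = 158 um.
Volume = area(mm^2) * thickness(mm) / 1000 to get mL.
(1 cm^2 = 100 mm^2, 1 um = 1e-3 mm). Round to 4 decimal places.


area_mm2 = 12 * 100 = 1200
blt_mm = 158 * 1e-3 = 0.158
vol_mm3 = 1200 * 0.158 = 189.6
vol_mL = 189.6 / 1000 = 0.1896 mL

0.1896


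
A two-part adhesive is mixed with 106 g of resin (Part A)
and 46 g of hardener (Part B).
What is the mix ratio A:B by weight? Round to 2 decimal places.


Mix ratio = mass_A / mass_B
= 106 / 46
= 2.30

2.30


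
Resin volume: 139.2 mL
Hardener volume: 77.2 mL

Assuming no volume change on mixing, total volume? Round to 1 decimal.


V_total = 139.2 + 77.2 = 216.4 mL

216.4


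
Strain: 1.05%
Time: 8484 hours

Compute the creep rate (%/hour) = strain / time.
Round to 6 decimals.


Creep rate = 1.05 / 8484
= 0.000124 %/h

0.000124


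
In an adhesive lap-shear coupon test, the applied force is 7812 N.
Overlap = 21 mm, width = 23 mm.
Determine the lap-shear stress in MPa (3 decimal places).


stress = F / (overlap * width)
= 7812 / (21 * 23)
= 16.174 MPa

16.174


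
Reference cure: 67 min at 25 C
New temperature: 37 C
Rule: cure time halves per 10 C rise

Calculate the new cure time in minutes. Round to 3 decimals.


factor = 2^((37-25)/10) = 2.2974
t_new = 67 / 2.2974 = 29.163 min

29.163


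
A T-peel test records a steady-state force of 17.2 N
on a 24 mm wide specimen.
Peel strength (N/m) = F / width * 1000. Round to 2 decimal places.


Peel strength = 17.2 / 24 * 1000
= 716.67 N/m

716.67


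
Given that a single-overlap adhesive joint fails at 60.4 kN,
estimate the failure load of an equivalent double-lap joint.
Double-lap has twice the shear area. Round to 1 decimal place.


Double-lap factor = 2
Expected load = 60.4 * 2 = 120.8 kN

120.8


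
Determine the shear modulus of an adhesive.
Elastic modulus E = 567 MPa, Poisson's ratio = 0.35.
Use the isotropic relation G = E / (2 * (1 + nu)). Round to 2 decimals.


G = 567 / (2*(1+0.35)) = 567 / 2.70
= 210.00 MPa

210.00


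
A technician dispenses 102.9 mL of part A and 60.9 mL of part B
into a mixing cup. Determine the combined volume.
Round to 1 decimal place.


Combined volume = 102.9 + 60.9
= 163.8 mL

163.8


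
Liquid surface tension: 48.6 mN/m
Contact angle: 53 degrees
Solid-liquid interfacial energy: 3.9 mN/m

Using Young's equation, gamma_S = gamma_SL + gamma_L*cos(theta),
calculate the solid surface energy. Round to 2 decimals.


gamma_S = 3.9 + 48.6 * cos(53)
= 33.15 mN/m

33.15


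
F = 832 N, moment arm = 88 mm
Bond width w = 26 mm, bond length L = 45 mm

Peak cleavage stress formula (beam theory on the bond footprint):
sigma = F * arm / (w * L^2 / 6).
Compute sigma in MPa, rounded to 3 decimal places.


sigma = (832 * 88) / (26 * 2025 / 6)
= 73216 * 6 / 52650
= 439296 / 52650
= 8.344 MPa

8.344


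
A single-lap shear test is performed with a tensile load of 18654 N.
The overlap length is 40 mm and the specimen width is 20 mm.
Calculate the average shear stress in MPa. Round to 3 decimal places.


Shear stress = F / (overlap * width)
= 18654 / (40 * 20)
= 18654 / 800
= 23.318 MPa

23.318


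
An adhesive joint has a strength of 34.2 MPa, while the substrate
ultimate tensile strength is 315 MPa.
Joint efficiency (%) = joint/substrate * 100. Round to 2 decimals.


Efficiency = 34.2 / 315 * 100
= 10.86%

10.86


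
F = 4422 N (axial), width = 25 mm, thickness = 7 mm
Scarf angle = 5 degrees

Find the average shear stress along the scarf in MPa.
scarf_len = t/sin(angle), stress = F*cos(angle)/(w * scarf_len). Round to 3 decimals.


scarf_len = 7/sin(5 deg) = 80.3160
cos(5 deg) = 0.996195
stress = 4422*0.996195/(25*80.3160) = 2.194 MPa

2.194


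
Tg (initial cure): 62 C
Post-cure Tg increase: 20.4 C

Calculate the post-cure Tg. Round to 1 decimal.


Post-cure Tg = 62 + 20.4 = 82.4 C

82.4


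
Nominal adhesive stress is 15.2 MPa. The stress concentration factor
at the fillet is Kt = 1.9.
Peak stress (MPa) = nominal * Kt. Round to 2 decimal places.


Peak = 15.2 * 1.9 = 28.88 MPa

28.88


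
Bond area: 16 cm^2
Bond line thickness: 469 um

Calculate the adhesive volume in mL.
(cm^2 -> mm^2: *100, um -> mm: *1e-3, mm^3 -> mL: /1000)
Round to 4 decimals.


V = 16*100 * 469*1e-3 / 1000
= 0.7504 mL

0.7504


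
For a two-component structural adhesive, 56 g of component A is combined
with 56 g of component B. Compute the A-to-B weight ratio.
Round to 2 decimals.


Weight ratio A:B = 56 / 56
= 1.00

1.00


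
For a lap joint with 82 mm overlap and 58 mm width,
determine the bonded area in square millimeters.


Area = 82 * 58 = 4756 mm^2

4756


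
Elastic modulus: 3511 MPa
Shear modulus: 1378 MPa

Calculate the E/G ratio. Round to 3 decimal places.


E / G = 3511 / 1378 = 2.548

2.548


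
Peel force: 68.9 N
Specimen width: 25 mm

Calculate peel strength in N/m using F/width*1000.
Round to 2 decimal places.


Peel strength = 68.9 / 25 * 1000 = 2756.00 N/m

2756.00


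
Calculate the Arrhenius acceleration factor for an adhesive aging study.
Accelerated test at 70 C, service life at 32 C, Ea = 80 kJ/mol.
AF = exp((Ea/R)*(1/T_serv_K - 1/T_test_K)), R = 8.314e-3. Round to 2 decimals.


T_test = 343.15 K, T_serv = 305.15 K
Ea/R = 80 / 0.008314 = 9622.32
AF = exp(9622.32 * (1/305.15 - 1/343.15))
= 32.85

32.85


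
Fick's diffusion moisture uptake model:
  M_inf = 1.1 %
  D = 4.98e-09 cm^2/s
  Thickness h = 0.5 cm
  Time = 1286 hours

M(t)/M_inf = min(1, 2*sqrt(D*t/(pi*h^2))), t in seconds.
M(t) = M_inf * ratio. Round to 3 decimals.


t_sec = 1286 * 3600 = 4629600
ratio = 2*sqrt(4.98e-09*4629600/(pi*0.5^2))
= min(1, 0.342666)
= 0.342666
M(t) = 1.1 * 0.342666 = 0.377 %

0.377


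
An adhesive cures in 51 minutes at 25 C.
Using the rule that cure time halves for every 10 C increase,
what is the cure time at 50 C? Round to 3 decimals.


Factor = 2^((50 - 25) / 10) = 5.6569
Cure time = 51 / 5.6569
= 9.016 minutes

9.016


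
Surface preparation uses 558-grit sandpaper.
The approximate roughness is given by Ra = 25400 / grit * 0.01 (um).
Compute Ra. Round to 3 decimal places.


Ra = 25400 / 558 * 0.01
= 254 / 558
= 0.455 um

0.455


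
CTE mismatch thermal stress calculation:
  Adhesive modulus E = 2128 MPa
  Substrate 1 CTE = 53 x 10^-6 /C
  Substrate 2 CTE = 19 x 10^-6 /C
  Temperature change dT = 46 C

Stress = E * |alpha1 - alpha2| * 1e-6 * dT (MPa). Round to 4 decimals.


delta_alpha = |53 - 19| = 34 x 10^-6/C
Stress = 2128 * 34e-6 * 46
= 3.3282 MPa

3.3282


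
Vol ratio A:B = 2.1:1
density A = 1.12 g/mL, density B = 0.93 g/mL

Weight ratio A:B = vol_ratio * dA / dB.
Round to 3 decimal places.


Weight ratio = 2.1 * 1.12 / 0.93
= 2.529

2.529


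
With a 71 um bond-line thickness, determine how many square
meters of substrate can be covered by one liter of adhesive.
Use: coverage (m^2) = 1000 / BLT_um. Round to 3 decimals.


Coverage = 1000 / 71 = 14.085 m^2

14.085


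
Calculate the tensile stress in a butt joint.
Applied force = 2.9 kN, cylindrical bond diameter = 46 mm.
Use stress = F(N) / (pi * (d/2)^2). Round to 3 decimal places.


A = pi * 23.0^2 = 1661.9025 mm^2
sigma = 2900.0 / 1661.9025 = 1.745 MPa

1.745


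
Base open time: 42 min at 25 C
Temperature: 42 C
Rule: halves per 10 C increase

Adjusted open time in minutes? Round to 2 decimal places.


Acceleration = 2^((42-25)/10) = 3.2490
Open time = 42 / 3.2490 = 12.93 min

12.93


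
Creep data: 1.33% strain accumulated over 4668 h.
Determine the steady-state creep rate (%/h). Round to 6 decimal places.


Rate = 1.33 / 4668 = 0.000285 %/h

0.000285


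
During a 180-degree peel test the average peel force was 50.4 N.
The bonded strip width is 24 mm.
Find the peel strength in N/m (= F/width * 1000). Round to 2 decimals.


Peel strength = F/width * 1000
= 50.4 / 24 * 1000
= 2100.00 N/m

2100.00


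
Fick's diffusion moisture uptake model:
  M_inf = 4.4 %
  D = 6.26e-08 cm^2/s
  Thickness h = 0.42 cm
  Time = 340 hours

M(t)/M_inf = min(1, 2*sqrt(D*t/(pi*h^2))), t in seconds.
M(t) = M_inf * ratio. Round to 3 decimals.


t_sec = 340 * 3600 = 1224000
ratio = 2*sqrt(6.26e-08*1224000/(pi*0.42^2))
= min(1, 0.743676)
= 0.743676
M(t) = 4.4 * 0.743676 = 3.272 %

3.272


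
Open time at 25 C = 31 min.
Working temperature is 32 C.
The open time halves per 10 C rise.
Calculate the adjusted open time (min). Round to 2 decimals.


factor = 2^((32 - 25) / 10) = 1.6245
ot = 31 / 1.6245 = 19.08 min

19.08


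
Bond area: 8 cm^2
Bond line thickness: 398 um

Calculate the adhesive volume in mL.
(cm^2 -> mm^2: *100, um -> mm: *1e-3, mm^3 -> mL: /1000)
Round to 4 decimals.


V = 8*100 * 398*1e-3 / 1000
= 0.3184 mL

0.3184


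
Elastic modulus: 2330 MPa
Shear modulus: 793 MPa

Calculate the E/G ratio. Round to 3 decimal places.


E / G = 2330 / 793 = 2.938

2.938


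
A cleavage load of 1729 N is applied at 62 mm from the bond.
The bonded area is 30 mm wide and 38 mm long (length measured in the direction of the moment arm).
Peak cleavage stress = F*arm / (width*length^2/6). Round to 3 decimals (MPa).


Moment = 1729 * 62 = 107198 N*mm
Section modulus = 30 * 1444 / 6 = 43320 / 6 mm^3
Stress = 107198 / (43320 / 6) = 643188 / 43320
= 14.847 MPa

14.847


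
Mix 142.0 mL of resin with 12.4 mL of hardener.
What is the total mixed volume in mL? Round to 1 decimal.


Total = 142.0 + 12.4 = 154.4 mL

154.4


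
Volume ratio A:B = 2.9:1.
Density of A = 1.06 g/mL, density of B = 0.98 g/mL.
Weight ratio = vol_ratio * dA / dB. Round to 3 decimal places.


Wt ratio = 2.9 * 1.06 / 0.98
= 3.137

3.137


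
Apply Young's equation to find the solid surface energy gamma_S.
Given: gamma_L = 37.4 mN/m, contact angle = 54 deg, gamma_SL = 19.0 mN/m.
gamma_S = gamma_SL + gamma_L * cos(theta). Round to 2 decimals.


theta_rad = 54 * pi/180 = 0.942478
gamma_S = 19.0 + 37.4 * cos(0.942478)
= 40.98 mN/m

40.98


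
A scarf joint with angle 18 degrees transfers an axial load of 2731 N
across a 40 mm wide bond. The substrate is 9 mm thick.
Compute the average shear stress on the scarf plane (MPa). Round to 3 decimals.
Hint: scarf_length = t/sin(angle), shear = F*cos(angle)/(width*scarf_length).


scarf_length = 9 / sin(18 deg) = 29.1246 mm
cos(18 deg) = 0.951057
shear stress = 2731 * 0.951057 / (40 * 29.1246)
= 2.230 MPa

2.230


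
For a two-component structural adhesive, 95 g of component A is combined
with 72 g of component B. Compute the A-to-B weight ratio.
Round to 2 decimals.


Weight ratio A:B = 95 / 72
= 1.32

1.32


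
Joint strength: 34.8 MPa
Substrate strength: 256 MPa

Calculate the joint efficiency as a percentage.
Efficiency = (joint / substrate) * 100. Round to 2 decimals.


Efficiency = (34.8 / 256) * 100 = 13.59%

13.59


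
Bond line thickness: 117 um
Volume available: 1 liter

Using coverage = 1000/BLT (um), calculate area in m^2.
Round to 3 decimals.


1 L = 1e6 mm^3, thickness = 117 um = 0.117 mm
Area = 1e6 / 0.117 mm^2 = (1e6 / 0.117) / 1e6 m^2 = 1000 / 117 m^2
= 8.547 m^2

8.547


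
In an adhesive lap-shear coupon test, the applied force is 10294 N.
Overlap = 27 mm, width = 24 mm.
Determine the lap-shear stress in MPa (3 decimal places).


stress = F / (overlap * width)
= 10294 / (27 * 24)
= 15.886 MPa

15.886


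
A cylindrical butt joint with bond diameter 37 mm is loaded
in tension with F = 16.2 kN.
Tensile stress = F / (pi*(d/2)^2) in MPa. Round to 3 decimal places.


Area = pi * (37/2)^2 = 1075.2101 mm^2
Stress = 16.2*1000 / 1075.2101
= 15.067 MPa

15.067


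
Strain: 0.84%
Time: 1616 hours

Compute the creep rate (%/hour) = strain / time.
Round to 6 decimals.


Creep rate = 0.84 / 1616
= 0.000520 %/h

0.000520


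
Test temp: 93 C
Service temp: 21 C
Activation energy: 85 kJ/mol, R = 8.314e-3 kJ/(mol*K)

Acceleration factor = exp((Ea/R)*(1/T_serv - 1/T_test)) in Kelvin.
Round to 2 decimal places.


AF = exp((85/0.008314)*(1/294.15 - 1/366.15))
= 929.46

929.46


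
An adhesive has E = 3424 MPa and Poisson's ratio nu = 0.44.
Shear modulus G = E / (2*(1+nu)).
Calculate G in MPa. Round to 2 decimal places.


G = 3424 / (2*(1+0.44))
= 3424 / 2.88
= 1188.89 MPa

1188.89


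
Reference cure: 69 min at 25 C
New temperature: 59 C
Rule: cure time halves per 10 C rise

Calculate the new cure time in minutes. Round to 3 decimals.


factor = 2^((59-25)/10) = 10.5561
t_new = 69 / 10.5561 = 6.537 min

6.537


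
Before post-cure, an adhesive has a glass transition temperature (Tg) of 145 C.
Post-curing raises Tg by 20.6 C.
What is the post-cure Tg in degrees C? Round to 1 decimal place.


Tg_post = Tg_base + delta_Tg
= 145 + 20.6
= 165.6 C

165.6


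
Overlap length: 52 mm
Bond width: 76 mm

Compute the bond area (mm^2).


Bond area = 52 * 76 = 3952 mm^2

3952


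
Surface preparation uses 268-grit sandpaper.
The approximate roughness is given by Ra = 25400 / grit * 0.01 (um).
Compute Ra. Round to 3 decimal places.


Ra = 25400 / 268 * 0.01
= 254 / 268
= 0.948 um

0.948


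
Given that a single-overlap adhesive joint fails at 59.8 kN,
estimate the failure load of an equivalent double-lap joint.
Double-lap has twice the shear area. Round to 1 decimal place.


Double-lap factor = 2
Expected load = 59.8 * 2 = 119.6 kN

119.6


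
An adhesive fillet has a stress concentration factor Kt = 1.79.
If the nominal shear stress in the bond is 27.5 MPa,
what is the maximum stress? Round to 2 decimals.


Max stress = 27.5 * 1.79 = 49.23 MPa

49.23


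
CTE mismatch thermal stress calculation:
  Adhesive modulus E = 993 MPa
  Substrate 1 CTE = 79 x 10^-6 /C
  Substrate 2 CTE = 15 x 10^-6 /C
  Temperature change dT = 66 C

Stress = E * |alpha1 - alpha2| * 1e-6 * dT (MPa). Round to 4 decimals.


delta_alpha = |79 - 15| = 64 x 10^-6/C
Stress = 993 * 64e-6 * 66
= 4.1944 MPa

4.1944


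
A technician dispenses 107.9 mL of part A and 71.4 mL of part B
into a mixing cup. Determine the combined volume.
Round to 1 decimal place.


Combined volume = 107.9 + 71.4
= 179.3 mL

179.3


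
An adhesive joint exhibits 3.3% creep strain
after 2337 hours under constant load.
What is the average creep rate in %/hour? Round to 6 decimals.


Creep rate = strain / time
= 3.3 / 2337
= 0.001412 %/h

0.001412


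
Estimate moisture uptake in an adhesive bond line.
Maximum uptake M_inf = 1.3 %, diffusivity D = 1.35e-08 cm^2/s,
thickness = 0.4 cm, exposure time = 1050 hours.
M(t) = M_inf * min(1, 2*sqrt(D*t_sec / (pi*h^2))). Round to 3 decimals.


Convert time: 1050 h = 3780000 s
ratio = min(1, 2*sqrt(1.35e-08*3780000/(pi*0.4^2)))
= 0.637247
M(t) = 1.3 * 0.637247 = 0.828%

0.828


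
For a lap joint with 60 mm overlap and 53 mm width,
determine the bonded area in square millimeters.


Area = 60 * 53 = 3180 mm^2

3180


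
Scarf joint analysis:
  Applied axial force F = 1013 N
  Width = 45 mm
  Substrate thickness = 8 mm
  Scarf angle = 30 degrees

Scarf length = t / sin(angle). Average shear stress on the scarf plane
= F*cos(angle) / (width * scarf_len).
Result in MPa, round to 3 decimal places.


Scarf length = 8 / sin(30 deg) = 16.0000 mm
cos(30 deg) = 0.866025
Shear = 1013 * 0.866025 / (45 * 16.0000)
= 1.218 MPa

1.218


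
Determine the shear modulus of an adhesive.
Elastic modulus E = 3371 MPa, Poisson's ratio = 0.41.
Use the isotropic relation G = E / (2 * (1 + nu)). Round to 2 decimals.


G = 3371 / (2*(1+0.41)) = 3371 / 2.82
= 1195.39 MPa

1195.39


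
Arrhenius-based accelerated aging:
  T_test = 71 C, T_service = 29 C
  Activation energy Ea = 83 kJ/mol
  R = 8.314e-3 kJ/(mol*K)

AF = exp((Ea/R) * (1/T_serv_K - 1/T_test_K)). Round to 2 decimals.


T_test_K = 344.15, T_serv_K = 302.15
AF = exp((83/8.314e-3) * (1/302.15 - 1/344.15))
= 56.39

56.39


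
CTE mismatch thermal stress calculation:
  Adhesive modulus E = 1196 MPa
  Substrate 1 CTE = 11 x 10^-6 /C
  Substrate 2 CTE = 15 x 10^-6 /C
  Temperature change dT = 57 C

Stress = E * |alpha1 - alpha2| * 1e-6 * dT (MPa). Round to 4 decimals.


delta_alpha = |11 - 15| = 4 x 10^-6/C
Stress = 1196 * 4e-6 * 57
= 0.2727 MPa

0.2727


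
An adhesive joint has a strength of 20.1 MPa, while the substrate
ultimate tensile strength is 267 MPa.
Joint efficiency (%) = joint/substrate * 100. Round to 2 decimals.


Efficiency = 20.1 / 267 * 100
= 7.53%

7.53


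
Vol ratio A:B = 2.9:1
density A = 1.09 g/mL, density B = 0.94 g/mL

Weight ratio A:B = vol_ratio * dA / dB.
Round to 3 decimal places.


Weight ratio = 2.9 * 1.09 / 0.94
= 3.363

3.363


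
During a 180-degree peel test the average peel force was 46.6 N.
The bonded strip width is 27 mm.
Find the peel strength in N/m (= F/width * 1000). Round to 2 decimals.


Peel strength = F/width * 1000
= 46.6 / 27 * 1000
= 1725.93 N/m

1725.93


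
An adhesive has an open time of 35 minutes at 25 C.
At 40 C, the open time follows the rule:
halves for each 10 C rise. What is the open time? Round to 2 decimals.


Factor = 2^((40-25)/10) = 2.8284
Open time = 35 / 2.8284 = 12.37 min

12.37


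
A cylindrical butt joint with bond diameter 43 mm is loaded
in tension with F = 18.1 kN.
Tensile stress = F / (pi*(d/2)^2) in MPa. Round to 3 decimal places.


Area = pi * (43/2)^2 = 1452.2012 mm^2
Stress = 18.1*1000 / 1452.2012
= 12.464 MPa

12.464


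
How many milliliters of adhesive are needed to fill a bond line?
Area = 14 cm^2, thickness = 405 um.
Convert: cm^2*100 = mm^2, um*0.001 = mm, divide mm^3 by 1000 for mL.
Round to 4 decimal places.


= (14 * 100) * (405 * 0.001) / 1000
= 0.5670 mL

0.5670


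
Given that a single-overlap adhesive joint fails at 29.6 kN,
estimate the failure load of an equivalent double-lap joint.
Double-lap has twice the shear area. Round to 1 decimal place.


Double-lap factor = 2
Expected load = 29.6 * 2 = 59.2 kN

59.2


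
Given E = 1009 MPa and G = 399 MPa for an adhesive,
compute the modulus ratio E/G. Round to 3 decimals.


E/G ratio = 1009 / 399 = 2.529

2.529


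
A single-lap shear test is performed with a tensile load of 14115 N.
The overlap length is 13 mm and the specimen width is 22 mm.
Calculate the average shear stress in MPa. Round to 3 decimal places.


Shear stress = F / (overlap * width)
= 14115 / (13 * 22)
= 14115 / 286
= 49.353 MPa

49.353


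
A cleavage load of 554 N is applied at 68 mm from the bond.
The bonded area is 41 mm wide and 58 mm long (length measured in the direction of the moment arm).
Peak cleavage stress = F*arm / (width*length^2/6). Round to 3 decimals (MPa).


Moment = 554 * 68 = 37672 N*mm
Section modulus = 41 * 3364 / 6 = 137924 / 6 mm^3
Stress = 37672 / (137924 / 6) = 226032 / 137924
= 1.639 MPa

1.639


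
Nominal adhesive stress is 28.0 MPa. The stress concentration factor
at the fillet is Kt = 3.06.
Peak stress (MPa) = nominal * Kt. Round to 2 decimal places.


Peak = 28.0 * 3.06 = 85.68 MPa

85.68


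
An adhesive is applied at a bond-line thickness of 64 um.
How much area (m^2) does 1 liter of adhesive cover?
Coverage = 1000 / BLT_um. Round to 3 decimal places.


Coverage = 1000 / 64 = 15.625 m^2

15.625


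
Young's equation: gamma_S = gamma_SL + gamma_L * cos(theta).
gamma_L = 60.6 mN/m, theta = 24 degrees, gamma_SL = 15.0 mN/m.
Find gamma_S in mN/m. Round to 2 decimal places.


cos(24 deg) = 0.913545
gamma_S = 15.0 + 60.6 * 0.913545
= 70.36 mN/m

70.36


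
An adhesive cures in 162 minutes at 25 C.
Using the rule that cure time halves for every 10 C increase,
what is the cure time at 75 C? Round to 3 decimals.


Factor = 2^((75 - 25) / 10) = 32.0000
Cure time = 162 / 32.0000
= 5.063 minutes

5.063


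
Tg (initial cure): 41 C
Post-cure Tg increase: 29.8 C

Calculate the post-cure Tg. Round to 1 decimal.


Post-cure Tg = 41 + 29.8 = 70.8 C

70.8


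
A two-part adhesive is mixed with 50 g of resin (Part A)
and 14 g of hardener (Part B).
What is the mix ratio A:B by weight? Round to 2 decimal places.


Mix ratio = mass_A / mass_B
= 50 / 14
= 3.57

3.57


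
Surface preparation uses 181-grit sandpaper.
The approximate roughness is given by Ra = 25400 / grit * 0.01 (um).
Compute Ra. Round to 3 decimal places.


Ra = 25400 / 181 * 0.01
= 254 / 181
= 1.403 um

1.403


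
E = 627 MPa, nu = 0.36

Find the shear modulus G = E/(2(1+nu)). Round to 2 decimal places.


G = 627 / (2 * 1.36)
= 230.51 MPa

230.51


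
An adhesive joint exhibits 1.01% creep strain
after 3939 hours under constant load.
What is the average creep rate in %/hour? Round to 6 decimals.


Creep rate = strain / time
= 1.01 / 3939
= 0.000256 %/h

0.000256


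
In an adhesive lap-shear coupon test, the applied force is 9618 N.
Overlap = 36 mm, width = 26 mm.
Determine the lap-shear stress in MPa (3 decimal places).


stress = F / (overlap * width)
= 9618 / (36 * 26)
= 10.276 MPa

10.276


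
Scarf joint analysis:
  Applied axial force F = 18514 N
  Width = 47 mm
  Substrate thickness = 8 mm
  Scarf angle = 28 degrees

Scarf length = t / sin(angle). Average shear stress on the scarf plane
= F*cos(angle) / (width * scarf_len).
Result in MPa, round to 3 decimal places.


Scarf length = 8 / sin(28 deg) = 17.0404 mm
cos(28 deg) = 0.882948
Shear = 18514 * 0.882948 / (47 * 17.0404)
= 20.411 MPa

20.411


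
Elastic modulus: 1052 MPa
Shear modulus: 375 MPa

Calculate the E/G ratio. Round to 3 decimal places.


E / G = 1052 / 375 = 2.805

2.805


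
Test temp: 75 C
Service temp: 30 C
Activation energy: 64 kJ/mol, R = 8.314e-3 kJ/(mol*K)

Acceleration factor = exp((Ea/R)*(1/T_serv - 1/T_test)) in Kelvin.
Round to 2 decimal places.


AF = exp((64/0.008314)*(1/303.15 - 1/348.15))
= 26.63

26.63


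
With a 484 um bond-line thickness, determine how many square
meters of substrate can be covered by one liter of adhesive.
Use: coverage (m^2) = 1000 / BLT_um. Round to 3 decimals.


Coverage = 1000 / 484 = 2.066 m^2

2.066


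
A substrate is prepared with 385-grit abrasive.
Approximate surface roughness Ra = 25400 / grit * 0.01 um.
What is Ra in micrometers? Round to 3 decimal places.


Ra = 25400 / 385 * 0.01 = 0.660 um

0.660


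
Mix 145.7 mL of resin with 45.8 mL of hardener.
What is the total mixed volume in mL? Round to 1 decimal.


Total = 145.7 + 45.8 = 191.5 mL

191.5


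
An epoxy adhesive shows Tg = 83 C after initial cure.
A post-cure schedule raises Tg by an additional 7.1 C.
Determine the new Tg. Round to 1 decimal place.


New Tg = 83 + 7.1
= 90.1 C

90.1


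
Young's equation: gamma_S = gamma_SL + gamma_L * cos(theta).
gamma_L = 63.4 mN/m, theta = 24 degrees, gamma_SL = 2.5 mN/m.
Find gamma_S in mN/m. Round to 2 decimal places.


cos(24 deg) = 0.913545
gamma_S = 2.5 + 63.4 * 0.913545
= 60.42 mN/m

60.42


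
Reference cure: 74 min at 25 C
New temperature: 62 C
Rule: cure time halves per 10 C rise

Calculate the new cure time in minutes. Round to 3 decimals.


factor = 2^((62-25)/10) = 12.9960
t_new = 74 / 12.9960 = 5.694 min

5.694
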